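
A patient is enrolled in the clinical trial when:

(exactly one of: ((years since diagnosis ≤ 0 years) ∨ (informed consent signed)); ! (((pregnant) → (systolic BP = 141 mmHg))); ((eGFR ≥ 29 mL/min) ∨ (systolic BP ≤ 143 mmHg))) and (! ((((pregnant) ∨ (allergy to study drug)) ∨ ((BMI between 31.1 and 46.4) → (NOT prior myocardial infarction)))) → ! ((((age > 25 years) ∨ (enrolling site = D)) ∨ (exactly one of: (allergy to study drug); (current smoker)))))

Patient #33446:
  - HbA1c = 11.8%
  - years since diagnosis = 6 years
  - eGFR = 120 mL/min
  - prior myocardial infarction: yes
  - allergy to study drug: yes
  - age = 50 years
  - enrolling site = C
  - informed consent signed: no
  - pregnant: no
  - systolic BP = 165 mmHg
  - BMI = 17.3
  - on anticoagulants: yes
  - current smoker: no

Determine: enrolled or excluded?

Atomic conditions:
  years since diagnosis ≤ 0 years: 6 ≤ 0 is false
  informed consent signed: no → false
  pregnant: no → false
  systolic BP = 141 mmHg: 165 == 141 is false
  eGFR ≥ 29 mL/min: 120 ≥ 29 is true
  systolic BP ≤ 143 mmHg: 165 ≤ 143 is false
  allergy to study drug: yes → true
  BMI between 31.1 and 46.4: 17.3 in [31.1, 46.4] is false
  NOT prior myocardial infarction: yes → false
  age > 25 years: 50 > 25 is true
  enrolling site = D: C == D is false
  current smoker: no → false
Combine:
[1.1] false OR false = false
[1.2.1] false → false (antecedent false ⇒ implication holds) = true
[1.2] NOT true = false
[1.3] true OR false = true
[1] exactly-one(false, false, true) = true
[2.1.1.1] false OR true = true
[2.1.1.2] false → false (antecedent false ⇒ implication holds) = true
[2.1.1] true OR true = true
[2.1] NOT true = false
[2.2.1.1] true OR false = true
[2.2.1.2] exactly-one(true, false) = true
[2.2.1] true OR true = true
[2.2] NOT true = false
[2] false → false (antecedent false ⇒ implication holds) = true
[root] true AND true = true
Overall: true → enrolled

Enrolled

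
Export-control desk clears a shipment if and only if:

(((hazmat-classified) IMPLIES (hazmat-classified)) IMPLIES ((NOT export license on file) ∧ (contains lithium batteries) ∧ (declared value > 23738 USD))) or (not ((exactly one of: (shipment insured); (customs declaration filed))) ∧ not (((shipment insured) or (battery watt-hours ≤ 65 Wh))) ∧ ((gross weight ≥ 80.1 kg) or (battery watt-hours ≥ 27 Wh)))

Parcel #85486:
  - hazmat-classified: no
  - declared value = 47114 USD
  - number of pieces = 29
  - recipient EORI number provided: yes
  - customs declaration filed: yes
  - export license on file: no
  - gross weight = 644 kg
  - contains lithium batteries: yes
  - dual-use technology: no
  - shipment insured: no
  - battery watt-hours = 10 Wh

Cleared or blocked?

Atomic conditions:
  hazmat-classified: no → false
  NOT export license on file: no → true
  contains lithium batteries: yes → true
  declared value > 23738 USD: 47114 > 23738 is true
  shipment insured: no → false
  customs declaration filed: yes → true
  battery watt-hours ≤ 65 Wh: 10 ≤ 65 is true
  gross weight ≥ 80.1 kg: 644 ≥ 80.1 is true
  battery watt-hours ≥ 27 Wh: 10 ≥ 27 is false
Combine:
[1.1] false → false (antecedent false ⇒ implication holds) = true
[1.2] true AND true AND true = true
[1] true → true = true
[2.1.1] exactly-one(false, true) = true
[2.1] NOT true = false
[2.2.1] false OR true = true
[2.2] NOT true = false
[2.3] true OR false = true
[2] false AND false AND true = false
[root] true OR false = true
Overall: true → cleared

Cleared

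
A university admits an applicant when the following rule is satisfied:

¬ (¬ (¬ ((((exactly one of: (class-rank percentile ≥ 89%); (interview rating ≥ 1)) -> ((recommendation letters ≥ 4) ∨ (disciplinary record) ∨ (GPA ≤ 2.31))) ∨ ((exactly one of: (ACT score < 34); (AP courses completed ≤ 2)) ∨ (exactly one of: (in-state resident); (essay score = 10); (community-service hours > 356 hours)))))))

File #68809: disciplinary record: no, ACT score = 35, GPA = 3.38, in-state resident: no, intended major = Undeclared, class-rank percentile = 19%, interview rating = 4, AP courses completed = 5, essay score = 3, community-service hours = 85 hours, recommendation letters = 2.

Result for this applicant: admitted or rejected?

Atomic conditions:
  class-rank percentile ≥ 89%: 19 ≥ 89 is false
  interview rating ≥ 1: 4 ≥ 1 is true
  recommendation letters ≥ 4: 2 ≥ 4 is false
  disciplinary record: no → false
  GPA ≤ 2.31: 3.38 ≤ 2.31 is false
  ACT score < 34: 35 < 34 is false
  AP courses completed ≤ 2: 5 ≤ 2 is false
  in-state resident: no → false
  essay score = 10: 3 == 10 is false
  community-service hours > 356 hours: 85 > 356 is false
Combine:
[1.1.1.1.1] exactly-one(false, true) = true
[1.1.1.1.2] false OR false OR false = false
[1.1.1.1] true → false = false
[1.1.1.2.1] exactly-one(false, false) = false
[1.1.1.2.2] exactly-one(false, false, false) = false
[1.1.1.2] false OR false = false
[1.1.1] false OR false = false
[1.1] NOT false = true
[1] NOT true = false
[root] NOT false = true
Overall: true → admitted

Admitted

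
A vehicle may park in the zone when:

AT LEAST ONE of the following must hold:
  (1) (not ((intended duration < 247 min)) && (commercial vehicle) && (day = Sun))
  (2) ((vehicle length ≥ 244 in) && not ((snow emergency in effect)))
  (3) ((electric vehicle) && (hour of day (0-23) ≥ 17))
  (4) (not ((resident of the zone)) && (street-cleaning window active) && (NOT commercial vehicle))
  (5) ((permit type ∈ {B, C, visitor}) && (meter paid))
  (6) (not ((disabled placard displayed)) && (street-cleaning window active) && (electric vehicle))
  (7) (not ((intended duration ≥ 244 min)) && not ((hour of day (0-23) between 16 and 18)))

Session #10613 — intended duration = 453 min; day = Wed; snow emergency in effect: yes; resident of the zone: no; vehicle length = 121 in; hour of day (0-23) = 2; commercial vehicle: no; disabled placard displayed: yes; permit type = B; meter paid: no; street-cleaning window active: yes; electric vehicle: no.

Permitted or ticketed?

Permitted

Atomic conditions:
  intended duration < 247 min: 453 < 247 is false
  commercial vehicle: no → false
  day = Sun: Wed == Sun is false
  vehicle length ≥ 244 in: 121 ≥ 244 is false
  snow emergency in effect: yes → true
  electric vehicle: no → false
  hour of day (0-23) ≥ 17: 2 ≥ 17 is false
  resident of the zone: no → false
  street-cleaning window active: yes → true
  NOT commercial vehicle: no → true
  permit type ∈ {B, C, visitor}: B is in the set → true
  meter paid: no → false
  disabled placard displayed: yes → true
  intended duration ≥ 244 min: 453 ≥ 244 is true
  hour of day (0-23) between 16 and 18: 2 in [16, 18] is false
Combine:
[1.1] NOT false = true
[1] true AND false AND false = false
[2.2] NOT true = false
[2] false AND false = false
[3] false AND false = false
[4.1] NOT false = true
[4] true AND true AND true = true
[5] true AND false = false
[6.1] NOT true = false
[6] false AND true AND false = false
[7.1] NOT true = false
[7.2] NOT false = true
[7] false AND true = false
[root] false OR false OR false OR true OR false OR false OR false = true
Overall: true → permitted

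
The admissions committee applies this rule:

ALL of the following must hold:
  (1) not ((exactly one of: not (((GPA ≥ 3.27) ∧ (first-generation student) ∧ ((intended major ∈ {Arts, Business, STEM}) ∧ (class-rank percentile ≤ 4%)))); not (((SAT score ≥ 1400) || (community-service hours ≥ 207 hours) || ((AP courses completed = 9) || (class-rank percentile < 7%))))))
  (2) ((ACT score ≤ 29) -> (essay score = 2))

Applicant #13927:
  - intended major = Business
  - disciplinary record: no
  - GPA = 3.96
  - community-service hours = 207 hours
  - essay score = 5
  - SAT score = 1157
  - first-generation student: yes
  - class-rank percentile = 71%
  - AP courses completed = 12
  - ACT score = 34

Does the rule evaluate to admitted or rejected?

Atomic conditions:
  GPA ≥ 3.27: 3.96 ≥ 3.27 is true
  first-generation student: yes → true
  intended major ∈ {Arts, Business, STEM}: Business is in the set → true
  class-rank percentile ≤ 4%: 71 ≤ 4 is false
  SAT score ≥ 1400: 1157 ≥ 1400 is false
  community-service hours ≥ 207 hours: 207 ≥ 207 is true
  AP courses completed = 9: 12 == 9 is false
  class-rank percentile < 7%: 71 < 7 is false
  ACT score ≤ 29: 34 ≤ 29 is false
  essay score = 2: 5 == 2 is false
Combine:
[1.1.1.1.3] true AND false = false
[1.1.1.1] true AND true AND false = false
[1.1.1] NOT false = true
[1.1.2.1.3] false OR false = false
[1.1.2.1] false OR true OR false = true
[1.1.2] NOT true = false
[1.1] exactly-one(true, false) = true
[1] NOT true = false
[2] false → false (antecedent false ⇒ implication holds) = true
[root] false AND true = false
Overall: false → rejected

Rejected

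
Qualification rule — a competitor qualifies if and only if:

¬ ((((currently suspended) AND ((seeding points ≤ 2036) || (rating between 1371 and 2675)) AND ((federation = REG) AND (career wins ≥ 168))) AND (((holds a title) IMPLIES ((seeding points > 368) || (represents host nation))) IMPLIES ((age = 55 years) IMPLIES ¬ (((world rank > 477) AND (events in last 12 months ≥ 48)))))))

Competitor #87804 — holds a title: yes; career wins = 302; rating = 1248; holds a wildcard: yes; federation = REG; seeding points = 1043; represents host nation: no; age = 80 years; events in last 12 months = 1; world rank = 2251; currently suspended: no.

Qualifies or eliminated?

Atomic conditions:
  currently suspended: no → false
  seeding points ≤ 2036: 1043 ≤ 2036 is true
  rating between 1371 and 2675: 1248 in [1371, 2675] is false
  federation = REG: REG == REG is true
  career wins ≥ 168: 302 ≥ 168 is true
  holds a title: yes → true
  seeding points > 368: 1043 > 368 is true
  represents host nation: no → false
  age = 55 years: 80 == 55 is false
  world rank > 477: 2251 > 477 is true
  events in last 12 months ≥ 48: 1 ≥ 48 is false
Combine:
[1.1.2] true OR false = true
[1.1.3] true AND true = true
[1.1] false AND true AND true = false
[1.2.1.2] true OR false = true
[1.2.1] true → true = true
[1.2.2.2.1] true AND false = false
[1.2.2.2] NOT false = true
[1.2.2] false → true (antecedent false ⇒ implication holds) = true
[1.2] true → true = true
[1] false AND true = false
[root] NOT false = true
Overall: true → qualifies

Qualifies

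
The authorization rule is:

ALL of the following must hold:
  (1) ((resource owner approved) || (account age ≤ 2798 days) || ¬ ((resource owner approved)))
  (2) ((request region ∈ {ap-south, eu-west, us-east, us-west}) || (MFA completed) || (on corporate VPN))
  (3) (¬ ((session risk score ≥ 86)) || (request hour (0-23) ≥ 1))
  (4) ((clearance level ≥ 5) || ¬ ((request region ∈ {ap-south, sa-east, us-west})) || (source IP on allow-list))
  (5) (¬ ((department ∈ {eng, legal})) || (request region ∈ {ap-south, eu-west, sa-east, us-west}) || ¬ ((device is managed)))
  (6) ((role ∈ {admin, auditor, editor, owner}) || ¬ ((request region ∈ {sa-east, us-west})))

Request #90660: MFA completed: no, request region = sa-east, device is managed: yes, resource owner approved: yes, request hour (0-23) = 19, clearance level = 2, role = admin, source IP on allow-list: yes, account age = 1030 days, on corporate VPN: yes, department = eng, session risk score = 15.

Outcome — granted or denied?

Atomic conditions:
  resource owner approved: yes → true
  account age ≤ 2798 days: 1030 ≤ 2798 is true
  request region ∈ {ap-south, eu-west, us-east, us-west}: sa-east is not in the set → false
  MFA completed: no → false
  on corporate VPN: yes → true
  session risk score ≥ 86: 15 ≥ 86 is false
  request hour (0-23) ≥ 1: 19 ≥ 1 is true
  clearance level ≥ 5: 2 ≥ 5 is false
  request region ∈ {ap-south, sa-east, us-west}: sa-east is in the set → true
  source IP on allow-list: yes → true
  department ∈ {eng, legal}: eng is in the set → true
  request region ∈ {ap-south, eu-west, sa-east, us-west}: sa-east is in the set → true
  device is managed: yes → true
  role ∈ {admin, auditor, editor, owner}: admin is in the set → true
  request region ∈ {sa-east, us-west}: sa-east is in the set → true
Combine:
[1.3] NOT true = false
[1] true OR true OR false = true
[2] false OR false OR true = true
[3.1] NOT false = true
[3] true OR true = true
[4.2] NOT true = false
[4] false OR false OR true = true
[5.1] NOT true = false
[5.3] NOT true = false
[5] false OR true OR false = true
[6.2] NOT true = false
[6] true OR false = true
[root] true AND true AND true AND true AND true AND true = true
Overall: true → granted

Granted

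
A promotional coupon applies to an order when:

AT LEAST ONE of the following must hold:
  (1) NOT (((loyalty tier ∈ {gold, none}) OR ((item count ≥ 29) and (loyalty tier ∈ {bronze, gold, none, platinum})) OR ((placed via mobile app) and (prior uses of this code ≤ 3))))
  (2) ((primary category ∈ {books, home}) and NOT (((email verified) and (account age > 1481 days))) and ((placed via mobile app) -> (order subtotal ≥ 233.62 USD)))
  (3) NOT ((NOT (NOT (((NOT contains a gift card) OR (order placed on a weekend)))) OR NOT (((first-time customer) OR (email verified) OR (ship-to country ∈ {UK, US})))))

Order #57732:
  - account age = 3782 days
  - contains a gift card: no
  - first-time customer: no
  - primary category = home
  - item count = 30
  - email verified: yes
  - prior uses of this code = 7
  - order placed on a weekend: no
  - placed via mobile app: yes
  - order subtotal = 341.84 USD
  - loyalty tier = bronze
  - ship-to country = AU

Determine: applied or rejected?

Rejected

Atomic conditions:
  loyalty tier ∈ {gold, none}: bronze is not in the set → false
  item count ≥ 29: 30 ≥ 29 is true
  loyalty tier ∈ {bronze, gold, none, platinum}: bronze is in the set → true
  placed via mobile app: yes → true
  prior uses of this code ≤ 3: 7 ≤ 3 is false
  primary category ∈ {books, home}: home is in the set → true
  email verified: yes → true
  account age > 1481 days: 3782 > 1481 is true
  order subtotal ≥ 233.62 USD: 341.84 ≥ 233.62 is true
  NOT contains a gift card: no → true
  order placed on a weekend: no → false
  first-time customer: no → false
  ship-to country ∈ {UK, US}: AU is not in the set → false
Combine:
[1.1.2] true AND true = true
[1.1.3] true AND false = false
[1.1] false OR true OR false = true
[1] NOT true = false
[2.2.1] true AND true = true
[2.2] NOT true = false
[2.3] true → true = true
[2] true AND false AND true = false
[3.1.1.1.1] true OR false = true
[3.1.1.1] NOT true = false
[3.1.1] NOT false = true
[3.1.2.1] false OR true OR false = true
[3.1.2] NOT true = false
[3.1] true OR false = true
[3] NOT true = false
[root] false OR false OR false = false
Overall: false → rejected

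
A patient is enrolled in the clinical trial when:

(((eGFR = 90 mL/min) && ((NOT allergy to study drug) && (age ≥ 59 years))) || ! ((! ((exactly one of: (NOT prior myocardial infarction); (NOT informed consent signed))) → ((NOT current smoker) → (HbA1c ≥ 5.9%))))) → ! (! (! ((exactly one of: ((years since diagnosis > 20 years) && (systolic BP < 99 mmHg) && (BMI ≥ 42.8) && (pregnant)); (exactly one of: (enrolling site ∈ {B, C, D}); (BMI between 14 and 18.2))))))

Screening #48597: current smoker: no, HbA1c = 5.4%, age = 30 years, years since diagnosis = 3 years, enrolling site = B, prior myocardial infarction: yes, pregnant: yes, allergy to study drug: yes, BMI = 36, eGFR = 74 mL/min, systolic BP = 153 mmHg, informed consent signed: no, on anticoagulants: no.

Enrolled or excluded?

Enrolled

Atomic conditions:
  eGFR = 90 mL/min: 74 == 90 is false
  NOT allergy to study drug: yes → false
  age ≥ 59 years: 30 ≥ 59 is false
  NOT prior myocardial infarction: yes → false
  NOT informed consent signed: no → true
  NOT current smoker: no → true
  HbA1c ≥ 5.9%: 5.4 ≥ 5.9 is false
  years since diagnosis > 20 years: 3 > 20 is false
  systolic BP < 99 mmHg: 153 < 99 is false
  BMI ≥ 42.8: 36 ≥ 42.8 is false
  pregnant: yes → true
  enrolling site ∈ {B, C, D}: B is in the set → true
  BMI between 14 and 18.2: 36 in [14, 18.2] is false
Combine:
[1.1.2] false AND false = false
[1.1] false AND false = false
[1.2.1.1.1] exactly-one(false, true) = true
[1.2.1.1] NOT true = false
[1.2.1.2] true → false = false
[1.2.1] false → false (antecedent false ⇒ implication holds) = true
[1.2] NOT true = false
[1] false OR false = false
[2.1.1.1.1] false AND false AND false AND true = false
[2.1.1.1.2] exactly-one(true, false) = true
[2.1.1.1] exactly-one(false, true) = true
[2.1.1] NOT true = false
[2.1] NOT false = true
[2] NOT true = false
[root] false → false (antecedent false ⇒ implication holds) = true
Overall: true → enrolled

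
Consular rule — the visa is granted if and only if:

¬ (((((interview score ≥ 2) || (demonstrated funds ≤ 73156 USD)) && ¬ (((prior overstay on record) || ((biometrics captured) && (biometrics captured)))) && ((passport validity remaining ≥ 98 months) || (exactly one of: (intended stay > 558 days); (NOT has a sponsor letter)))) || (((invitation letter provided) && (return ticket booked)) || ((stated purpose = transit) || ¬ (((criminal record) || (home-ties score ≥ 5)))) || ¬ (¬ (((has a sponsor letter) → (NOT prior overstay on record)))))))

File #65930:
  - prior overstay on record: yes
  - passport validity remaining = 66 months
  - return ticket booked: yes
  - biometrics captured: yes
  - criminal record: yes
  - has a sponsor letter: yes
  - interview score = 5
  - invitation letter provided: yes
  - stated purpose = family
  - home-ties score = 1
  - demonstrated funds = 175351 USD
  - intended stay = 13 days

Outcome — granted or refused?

Refused

Atomic conditions:
  interview score ≥ 2: 5 ≥ 2 is true
  demonstrated funds ≤ 73156 USD: 175351 ≤ 73156 is false
  prior overstay on record: yes → true
  biometrics captured: yes → true
  passport validity remaining ≥ 98 months: 66 ≥ 98 is false
  intended stay > 558 days: 13 > 558 is false
  NOT has a sponsor letter: yes → false
  invitation letter provided: yes → true
  return ticket booked: yes → true
  stated purpose = transit: family == transit is false
  criminal record: yes → true
  home-ties score ≥ 5: 1 ≥ 5 is false
  has a sponsor letter: yes → true
  NOT prior overstay on record: yes → false
Combine:
[1.1.1] true OR false = true
[1.1.2.1.2] true AND true = true
[1.1.2.1] true OR true = true
[1.1.2] NOT true = false
[1.1.3.2] exactly-one(false, false) = false
[1.1.3] false OR false = false
[1.1] true AND false AND false = false
[1.2.1] true AND true = true
[1.2.2.2.1] true OR false = true
[1.2.2.2] NOT true = false
[1.2.2] false OR false = false
[1.2.3.1.1] true → false = false
[1.2.3.1] NOT false = true
[1.2.3] NOT true = false
[1.2] true OR false OR false = true
[1] false OR true = true
[root] NOT true = false
Overall: false → refused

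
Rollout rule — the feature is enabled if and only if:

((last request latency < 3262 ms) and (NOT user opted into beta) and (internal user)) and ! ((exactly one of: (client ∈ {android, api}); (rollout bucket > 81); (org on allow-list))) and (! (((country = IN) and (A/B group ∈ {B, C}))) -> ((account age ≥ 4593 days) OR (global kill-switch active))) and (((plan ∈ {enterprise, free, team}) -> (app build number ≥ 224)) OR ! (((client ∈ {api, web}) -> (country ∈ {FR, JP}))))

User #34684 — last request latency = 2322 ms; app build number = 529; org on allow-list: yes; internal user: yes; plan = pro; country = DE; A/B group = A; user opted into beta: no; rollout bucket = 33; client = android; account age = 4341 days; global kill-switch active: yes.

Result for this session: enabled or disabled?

Atomic conditions:
  last request latency < 3262 ms: 2322 < 3262 is true
  NOT user opted into beta: no → true
  internal user: yes → true
  client ∈ {android, api}: android is in the set → true
  rollout bucket > 81: 33 > 81 is false
  org on allow-list: yes → true
  country = IN: DE == IN is false
  A/B group ∈ {B, C}: A is not in the set → false
  account age ≥ 4593 days: 4341 ≥ 4593 is false
  global kill-switch active: yes → true
  plan ∈ {enterprise, free, team}: pro is not in the set → false
  app build number ≥ 224: 529 ≥ 224 is true
  client ∈ {api, web}: android is not in the set → false
  country ∈ {FR, JP}: DE is not in the set → false
Combine:
[1] true AND true AND true = true
[2.1] exactly-one(true, false, true) = false
[2] NOT false = true
[3.1.1] false AND false = false
[3.1] NOT false = true
[3.2] false OR true = true
[3] true → true = true
[4.1] false → true (antecedent false ⇒ implication holds) = true
[4.2.1] false → false (antecedent false ⇒ implication holds) = true
[4.2] NOT true = false
[4] true OR false = true
[root] true AND true AND true AND true = true
Overall: true → enabled

Enabled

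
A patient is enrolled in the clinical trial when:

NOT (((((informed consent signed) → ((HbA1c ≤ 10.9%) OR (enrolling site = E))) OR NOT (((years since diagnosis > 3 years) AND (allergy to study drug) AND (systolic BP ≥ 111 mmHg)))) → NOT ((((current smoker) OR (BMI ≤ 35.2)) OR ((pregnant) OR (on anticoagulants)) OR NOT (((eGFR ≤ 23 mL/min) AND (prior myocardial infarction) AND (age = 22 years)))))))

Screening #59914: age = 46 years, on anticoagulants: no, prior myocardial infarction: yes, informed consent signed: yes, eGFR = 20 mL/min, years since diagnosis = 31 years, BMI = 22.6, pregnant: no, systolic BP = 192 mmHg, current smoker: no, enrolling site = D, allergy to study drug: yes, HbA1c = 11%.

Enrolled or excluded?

Excluded

Atomic conditions:
  informed consent signed: yes → true
  HbA1c ≤ 10.9%: 11 ≤ 10.9 is false
  enrolling site = E: D == E is false
  years since diagnosis > 3 years: 31 > 3 is true
  allergy to study drug: yes → true
  systolic BP ≥ 111 mmHg: 192 ≥ 111 is true
  current smoker: no → false
  BMI ≤ 35.2: 22.6 ≤ 35.2 is true
  pregnant: no → false
  on anticoagulants: no → false
  eGFR ≤ 23 mL/min: 20 ≤ 23 is true
  prior myocardial infarction: yes → true
  age = 22 years: 46 == 22 is false
Combine:
[1.1.1.2] false OR false = false
[1.1.1] true → false = false
[1.1.2.1] true AND true AND true = true
[1.1.2] NOT true = false
[1.1] false OR false = false
[1.2.1.1] false OR true = true
[1.2.1.2] false OR false = false
[1.2.1.3.1] true AND true AND false = false
[1.2.1.3] NOT false = true
[1.2.1] true OR false OR true = true
[1.2] NOT true = false
[1] false → false (antecedent false ⇒ implication holds) = true
[root] NOT true = false
Overall: false → excluded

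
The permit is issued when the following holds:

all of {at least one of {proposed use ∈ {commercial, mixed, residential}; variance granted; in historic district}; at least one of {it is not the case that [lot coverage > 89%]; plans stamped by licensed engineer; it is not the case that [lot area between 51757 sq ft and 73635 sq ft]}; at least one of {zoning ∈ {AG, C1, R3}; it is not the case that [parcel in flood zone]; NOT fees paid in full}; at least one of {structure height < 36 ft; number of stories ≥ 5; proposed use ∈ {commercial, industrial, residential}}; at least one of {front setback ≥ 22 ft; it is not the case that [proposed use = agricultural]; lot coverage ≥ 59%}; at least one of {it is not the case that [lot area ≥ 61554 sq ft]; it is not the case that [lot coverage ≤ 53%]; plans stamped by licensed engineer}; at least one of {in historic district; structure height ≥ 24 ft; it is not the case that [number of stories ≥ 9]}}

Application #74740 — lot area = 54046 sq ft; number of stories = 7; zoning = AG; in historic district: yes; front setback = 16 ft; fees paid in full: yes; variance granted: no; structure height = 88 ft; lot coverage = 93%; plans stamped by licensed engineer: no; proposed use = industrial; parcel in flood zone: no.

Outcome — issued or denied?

Denied

Atomic conditions:
  proposed use ∈ {commercial, mixed, residential}: industrial is not in the set → false
  variance granted: no → false
  in historic district: yes → true
  lot coverage > 89%: 93 > 89 is true
  plans stamped by licensed engineer: no → false
  lot area between 51757 sq ft and 73635 sq ft: 54046 in [51757, 73635] is true
  zoning ∈ {AG, C1, R3}: AG is in the set → true
  parcel in flood zone: no → false
  NOT fees paid in full: yes → false
  structure height < 36 ft: 88 < 36 is false
  number of stories ≥ 5: 7 ≥ 5 is true
  proposed use ∈ {commercial, industrial, residential}: industrial is in the set → true
  front setback ≥ 22 ft: 16 ≥ 22 is false
  proposed use = agricultural: industrial == agricultural is false
  lot coverage ≥ 59%: 93 ≥ 59 is true
  lot area ≥ 61554 sq ft: 54046 ≥ 61554 is false
  lot coverage ≤ 53%: 93 ≤ 53 is false
  structure height ≥ 24 ft: 88 ≥ 24 is true
  number of stories ≥ 9: 7 ≥ 9 is false
Combine:
[1] false OR false OR true = true
[2.1] NOT true = false
[2.3] NOT true = false
[2] false OR false OR false = false
[3.2] NOT false = true
[3] true OR true OR false = true
[4] false OR true OR true = true
[5.2] NOT false = true
[5] false OR true OR true = true
[6.1] NOT false = true
[6.2] NOT false = true
[6] true OR true OR false = true
[7.3] NOT false = true
[7] true OR true OR true = true
[root] true AND false AND true AND true AND true AND true AND true = false
Overall: false → denied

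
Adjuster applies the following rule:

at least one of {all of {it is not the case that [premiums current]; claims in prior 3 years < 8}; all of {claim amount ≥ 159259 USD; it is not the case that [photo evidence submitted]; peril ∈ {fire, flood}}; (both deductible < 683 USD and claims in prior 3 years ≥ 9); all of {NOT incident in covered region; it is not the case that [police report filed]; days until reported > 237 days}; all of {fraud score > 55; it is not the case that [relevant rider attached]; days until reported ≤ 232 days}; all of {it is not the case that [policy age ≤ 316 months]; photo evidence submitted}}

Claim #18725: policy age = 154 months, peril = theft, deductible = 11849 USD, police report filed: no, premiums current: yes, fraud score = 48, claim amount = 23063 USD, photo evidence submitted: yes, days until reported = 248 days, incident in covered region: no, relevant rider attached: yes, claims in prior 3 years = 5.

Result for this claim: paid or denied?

Paid

Atomic conditions:
  premiums current: yes → true
  claims in prior 3 years < 8: 5 < 8 is true
  claim amount ≥ 159259 USD: 23063 ≥ 159259 is false
  photo evidence submitted: yes → true
  peril ∈ {fire, flood}: theft is not in the set → false
  deductible < 683 USD: 11849 < 683 is false
  claims in prior 3 years ≥ 9: 5 ≥ 9 is false
  NOT incident in covered region: no → true
  police report filed: no → false
  days until reported > 237 days: 248 > 237 is true
  fraud score > 55: 48 > 55 is false
  relevant rider attached: yes → true
  days until reported ≤ 232 days: 248 ≤ 232 is false
  policy age ≤ 316 months: 154 ≤ 316 is true
Combine:
[1.1] NOT true = false
[1] false AND true = false
[2.2] NOT true = false
[2] false AND false AND false = false
[3] false AND false = false
[4.2] NOT false = true
[4] true AND true AND true = true
[5.2] NOT true = false
[5] false AND false AND false = false
[6.1] NOT true = false
[6] false AND true = false
[root] false OR false OR false OR true OR false OR false = true
Overall: true → paid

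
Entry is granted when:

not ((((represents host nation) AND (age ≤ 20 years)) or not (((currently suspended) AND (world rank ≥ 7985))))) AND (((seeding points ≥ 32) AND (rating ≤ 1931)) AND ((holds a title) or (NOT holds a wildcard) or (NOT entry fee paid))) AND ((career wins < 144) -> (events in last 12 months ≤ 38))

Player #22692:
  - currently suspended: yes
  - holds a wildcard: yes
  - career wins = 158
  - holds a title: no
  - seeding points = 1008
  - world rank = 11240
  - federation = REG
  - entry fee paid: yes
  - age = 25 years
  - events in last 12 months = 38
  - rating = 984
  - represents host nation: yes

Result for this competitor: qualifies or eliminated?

Atomic conditions:
  represents host nation: yes → true
  age ≤ 20 years: 25 ≤ 20 is false
  currently suspended: yes → true
  world rank ≥ 7985: 11240 ≥ 7985 is true
  seeding points ≥ 32: 1008 ≥ 32 is true
  rating ≤ 1931: 984 ≤ 1931 is true
  holds a title: no → false
  NOT holds a wildcard: yes → false
  NOT entry fee paid: yes → false
  career wins < 144: 158 < 144 is false
  events in last 12 months ≤ 38: 38 ≤ 38 is true
Combine:
[1.1.1] true AND false = false
[1.1.2.1] true AND true = true
[1.1.2] NOT true = false
[1.1] false OR false = false
[1] NOT false = true
[2.1] true AND true = true
[2.2] false OR false OR false = false
[2] true AND false = false
[3] false → true (antecedent false ⇒ implication holds) = true
[root] true AND false AND true = false
Overall: false → eliminated

Eliminated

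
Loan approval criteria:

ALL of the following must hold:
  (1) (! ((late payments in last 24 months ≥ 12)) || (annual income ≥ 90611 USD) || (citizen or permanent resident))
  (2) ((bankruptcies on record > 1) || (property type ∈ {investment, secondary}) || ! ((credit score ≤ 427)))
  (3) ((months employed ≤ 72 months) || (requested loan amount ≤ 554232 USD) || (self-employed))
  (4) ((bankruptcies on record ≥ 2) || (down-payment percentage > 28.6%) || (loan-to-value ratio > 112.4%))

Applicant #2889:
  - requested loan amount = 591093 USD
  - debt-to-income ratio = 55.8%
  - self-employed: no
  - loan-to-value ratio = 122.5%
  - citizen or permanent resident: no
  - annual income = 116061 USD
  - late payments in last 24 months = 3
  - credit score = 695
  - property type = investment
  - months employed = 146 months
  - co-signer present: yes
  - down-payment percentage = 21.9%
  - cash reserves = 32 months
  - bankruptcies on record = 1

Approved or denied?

Denied

Atomic conditions:
  late payments in last 24 months ≥ 12: 3 ≥ 12 is false
  annual income ≥ 90611 USD: 116061 ≥ 90611 is true
  citizen or permanent resident: no → false
  bankruptcies on record > 1: 1 > 1 is false
  property type ∈ {investment, secondary}: investment is in the set → true
  credit score ≤ 427: 695 ≤ 427 is false
  months employed ≤ 72 months: 146 ≤ 72 is false
  requested loan amount ≤ 554232 USD: 591093 ≤ 554232 is false
  self-employed: no → false
  bankruptcies on record ≥ 2: 1 ≥ 2 is false
  down-payment percentage > 28.6%: 21.9 > 28.6 is false
  loan-to-value ratio > 112.4%: 122.5 > 112.4 is true
Combine:
[1.1] NOT false = true
[1] true OR true OR false = true
[2.3] NOT false = true
[2] false OR true OR true = true
[3] false OR false OR false = false
[4] false OR false OR true = true
[root] true AND true AND false AND true = false
Overall: false → denied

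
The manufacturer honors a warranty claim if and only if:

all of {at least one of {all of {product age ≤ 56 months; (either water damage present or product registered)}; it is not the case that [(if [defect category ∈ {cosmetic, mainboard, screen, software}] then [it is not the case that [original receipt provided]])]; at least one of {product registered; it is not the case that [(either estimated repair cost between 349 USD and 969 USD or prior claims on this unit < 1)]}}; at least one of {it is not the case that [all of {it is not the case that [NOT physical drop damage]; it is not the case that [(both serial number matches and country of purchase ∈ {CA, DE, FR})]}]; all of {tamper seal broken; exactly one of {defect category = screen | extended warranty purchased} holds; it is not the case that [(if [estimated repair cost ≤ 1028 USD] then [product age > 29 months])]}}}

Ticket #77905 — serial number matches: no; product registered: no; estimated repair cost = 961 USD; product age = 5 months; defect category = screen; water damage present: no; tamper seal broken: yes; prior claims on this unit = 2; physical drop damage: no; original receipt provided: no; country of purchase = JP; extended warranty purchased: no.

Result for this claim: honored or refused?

Refused

Atomic conditions:
  product age ≤ 56 months: 5 ≤ 56 is true
  water damage present: no → false
  product registered: no → false
  defect category ∈ {cosmetic, mainboard, screen, software}: screen is in the set → true
  original receipt provided: no → false
  estimated repair cost between 349 USD and 969 USD: 961 in [349, 969] is true
  prior claims on this unit < 1: 2 < 1 is false
  NOT physical drop damage: no → true
  serial number matches: no → false
  country of purchase ∈ {CA, DE, FR}: JP is not in the set → false
  tamper seal broken: yes → true
  defect category = screen: screen == screen is true
  extended warranty purchased: no → false
  estimated repair cost ≤ 1028 USD: 961 ≤ 1028 is true
  product age > 29 months: 5 > 29 is false
Combine:
[1.1.2] false OR false = false
[1.1] true AND false = false
[1.2.1.2] NOT false = true
[1.2.1] true → true = true
[1.2] NOT true = false
[1.3.2.1] true OR false = true
[1.3.2] NOT true = false
[1.3] false OR false = false
[1] false OR false OR false = false
[2.1.1.1] NOT true = false
[2.1.1.2.1] false AND false = false
[2.1.1.2] NOT false = true
[2.1.1] false AND true = false
[2.1] NOT false = true
[2.2.2] exactly-one(true, false) = true
[2.2.3.1] true → false = false
[2.2.3] NOT false = true
[2.2] true AND true AND true = true
[2] true OR true = true
[root] false AND true = false
Overall: false → refused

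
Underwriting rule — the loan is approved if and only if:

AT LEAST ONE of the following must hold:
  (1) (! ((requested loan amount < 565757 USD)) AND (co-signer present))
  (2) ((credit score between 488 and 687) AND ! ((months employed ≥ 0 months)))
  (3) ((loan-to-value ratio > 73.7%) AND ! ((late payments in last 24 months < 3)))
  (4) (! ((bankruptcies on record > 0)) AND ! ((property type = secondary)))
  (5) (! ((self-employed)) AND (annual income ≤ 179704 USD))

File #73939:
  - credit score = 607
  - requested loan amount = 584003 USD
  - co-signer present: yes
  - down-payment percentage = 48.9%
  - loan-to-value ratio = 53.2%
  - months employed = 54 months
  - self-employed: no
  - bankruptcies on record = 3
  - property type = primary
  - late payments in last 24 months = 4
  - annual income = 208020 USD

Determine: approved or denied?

Approved

Atomic conditions:
  requested loan amount < 565757 USD: 584003 < 565757 is false
  co-signer present: yes → true
  credit score between 488 and 687: 607 in [488, 687] is true
  months employed ≥ 0 months: 54 ≥ 0 is true
  loan-to-value ratio > 73.7%: 53.2 > 73.7 is false
  late payments in last 24 months < 3: 4 < 3 is false
  bankruptcies on record > 0: 3 > 0 is true
  property type = secondary: primary == secondary is false
  self-employed: no → false
  annual income ≤ 179704 USD: 208020 ≤ 179704 is false
Combine:
[1.1] NOT false = true
[1] true AND true = true
[2.2] NOT true = false
[2] true AND false = false
[3.2] NOT false = true
[3] false AND true = false
[4.1] NOT true = false
[4.2] NOT false = true
[4] false AND true = false
[5.1] NOT false = true
[5] true AND false = false
[root] true OR false OR false OR false OR false = true
Overall: true → approved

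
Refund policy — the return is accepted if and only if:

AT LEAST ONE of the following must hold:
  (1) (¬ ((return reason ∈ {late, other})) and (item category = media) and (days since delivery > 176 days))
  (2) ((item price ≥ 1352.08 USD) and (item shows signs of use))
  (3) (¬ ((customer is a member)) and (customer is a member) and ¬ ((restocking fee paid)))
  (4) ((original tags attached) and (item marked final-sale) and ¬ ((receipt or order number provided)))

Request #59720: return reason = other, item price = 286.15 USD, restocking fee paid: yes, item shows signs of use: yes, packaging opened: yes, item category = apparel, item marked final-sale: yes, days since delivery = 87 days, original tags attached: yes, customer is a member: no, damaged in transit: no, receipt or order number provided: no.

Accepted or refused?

Accepted

Atomic conditions:
  return reason ∈ {late, other}: other is in the set → true
  item category = media: apparel == media is false
  days since delivery > 176 days: 87 > 176 is false
  item price ≥ 1352.08 USD: 286.15 ≥ 1352.08 is false
  item shows signs of use: yes → true
  customer is a member: no → false
  restocking fee paid: yes → true
  original tags attached: yes → true
  item marked final-sale: yes → true
  receipt or order number provided: no → false
Combine:
[1.1] NOT true = false
[1] false AND false AND false = false
[2] false AND true = false
[3.1] NOT false = true
[3.3] NOT true = false
[3] true AND false AND false = false
[4.3] NOT false = true
[4] true AND true AND true = true
[root] false OR false OR false OR true = true
Overall: true → accepted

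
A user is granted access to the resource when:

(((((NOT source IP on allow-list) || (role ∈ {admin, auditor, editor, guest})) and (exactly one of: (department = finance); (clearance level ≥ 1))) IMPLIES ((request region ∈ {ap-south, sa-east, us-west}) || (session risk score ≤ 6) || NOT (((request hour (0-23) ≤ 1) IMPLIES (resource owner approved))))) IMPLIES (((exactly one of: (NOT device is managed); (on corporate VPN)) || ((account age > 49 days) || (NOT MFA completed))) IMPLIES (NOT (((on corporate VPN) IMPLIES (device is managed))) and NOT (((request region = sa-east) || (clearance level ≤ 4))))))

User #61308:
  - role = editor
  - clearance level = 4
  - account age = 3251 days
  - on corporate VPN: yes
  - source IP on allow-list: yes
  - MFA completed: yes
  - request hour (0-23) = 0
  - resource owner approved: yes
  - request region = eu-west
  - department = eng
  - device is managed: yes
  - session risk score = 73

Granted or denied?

Atomic conditions:
  NOT source IP on allow-list: yes → false
  role ∈ {admin, auditor, editor, guest}: editor is in the set → true
  department = finance: eng == finance is false
  clearance level ≥ 1: 4 ≥ 1 is true
  request region ∈ {ap-south, sa-east, us-west}: eu-west is not in the set → false
  session risk score ≤ 6: 73 ≤ 6 is false
  request hour (0-23) ≤ 1: 0 ≤ 1 is true
  resource owner approved: yes → true
  NOT device is managed: yes → false
  on corporate VPN: yes → true
  account age > 49 days: 3251 > 49 is true
  NOT MFA completed: yes → false
  device is managed: yes → true
  request region = sa-east: eu-west == sa-east is false
  clearance level ≤ 4: 4 ≤ 4 is true
Combine:
[1.1.1] false OR true = true
[1.1.2] exactly-one(false, true) = true
[1.1] true AND true = true
[1.2.3.1] true → true = true
[1.2.3] NOT true = false
[1.2] false OR false OR false = false
[1] true → false = false
[2.1.1] exactly-one(false, true) = true
[2.1.2] true OR false = true
[2.1] true OR true = true
[2.2.1.1] true → true = true
[2.2.1] NOT true = false
[2.2.2.1] false OR true = true
[2.2.2] NOT true = false
[2.2] false AND false = false
[2] true → false = false
[root] false → false (antecedent false ⇒ implication holds) = true
Overall: true → granted

Granted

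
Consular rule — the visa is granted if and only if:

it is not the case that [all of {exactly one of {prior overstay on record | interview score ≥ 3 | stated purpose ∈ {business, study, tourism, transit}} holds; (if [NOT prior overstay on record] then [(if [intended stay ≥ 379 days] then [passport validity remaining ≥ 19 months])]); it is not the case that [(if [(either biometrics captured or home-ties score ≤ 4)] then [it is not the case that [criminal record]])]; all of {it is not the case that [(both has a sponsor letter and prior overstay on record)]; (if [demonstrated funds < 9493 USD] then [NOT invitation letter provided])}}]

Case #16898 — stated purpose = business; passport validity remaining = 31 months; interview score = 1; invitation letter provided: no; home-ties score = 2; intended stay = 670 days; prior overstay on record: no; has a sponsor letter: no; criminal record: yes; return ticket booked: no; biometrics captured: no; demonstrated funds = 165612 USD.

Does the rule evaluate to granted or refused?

Refused

Atomic conditions:
  prior overstay on record: no → false
  interview score ≥ 3: 1 ≥ 3 is false
  stated purpose ∈ {business, study, tourism, transit}: business is in the set → true
  NOT prior overstay on record: no → true
  intended stay ≥ 379 days: 670 ≥ 379 is true
  passport validity remaining ≥ 19 months: 31 ≥ 19 is true
  biometrics captured: no → false
  home-ties score ≤ 4: 2 ≤ 4 is true
  criminal record: yes → true
  has a sponsor letter: no → false
  demonstrated funds < 9493 USD: 165612 < 9493 is false
  NOT invitation letter provided: no → true
Combine:
[1.1] exactly-one(false, false, true) = true
[1.2.2] true → true = true
[1.2] true → true = true
[1.3.1.1] false OR true = true
[1.3.1.2] NOT true = false
[1.3.1] true → false = false
[1.3] NOT false = true
[1.4.1.1] false AND false = false
[1.4.1] NOT false = true
[1.4.2] false → true (antecedent false ⇒ implication holds) = true
[1.4] true AND true = true
[1] true AND true AND true AND true = true
[root] NOT true = false
Overall: false → refused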